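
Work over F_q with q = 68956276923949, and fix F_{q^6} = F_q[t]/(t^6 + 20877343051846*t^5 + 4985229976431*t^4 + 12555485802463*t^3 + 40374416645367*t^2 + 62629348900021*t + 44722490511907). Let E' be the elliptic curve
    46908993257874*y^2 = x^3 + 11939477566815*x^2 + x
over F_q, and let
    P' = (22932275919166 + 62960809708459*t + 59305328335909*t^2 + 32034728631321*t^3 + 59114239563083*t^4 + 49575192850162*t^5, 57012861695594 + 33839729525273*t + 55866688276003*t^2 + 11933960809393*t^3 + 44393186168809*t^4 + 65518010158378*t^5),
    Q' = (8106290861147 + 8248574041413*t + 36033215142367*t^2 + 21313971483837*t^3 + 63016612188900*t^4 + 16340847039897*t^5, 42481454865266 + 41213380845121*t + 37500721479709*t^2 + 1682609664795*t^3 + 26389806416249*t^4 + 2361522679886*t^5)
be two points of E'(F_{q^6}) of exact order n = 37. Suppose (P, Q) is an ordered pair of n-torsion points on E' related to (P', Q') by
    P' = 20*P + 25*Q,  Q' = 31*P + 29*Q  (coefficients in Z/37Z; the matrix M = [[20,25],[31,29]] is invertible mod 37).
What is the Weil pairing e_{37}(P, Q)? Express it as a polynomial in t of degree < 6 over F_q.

24851187201555 + 54547219766233*t + 65345355422138*t^2 + 56188740570596*t^3 + 49736882327461*t^4 + 12500568029809*t^5

Since e_{37}(P,P)=e_{37}(Q,Q)=1 and e_{37}(Q,P)=e_{37}(P,Q)^{-1}, expanding e_{37}(20*P + 25*Q,31*P + 29*Q) leaves e(P,Q)^det(M).
Hence e(P,Q) = e(P',Q')^{11} where 11 = 27^{-1} mod 37.
(x,y)|->(16741394020820x+64331104792851,16741394020820y) sends E' to y^2=x^3+29672267531615*x+21124657983786.
n = 37 = (100101)_2 (6 bits, wt 3); accumulate f_{37,P'}(Q'+S)/f_{37,P'}(S) along the 5-step ladder.
e_{37}(P',Q') = 45024838612865 + 54989133589493*t + 23137710640976*t^2 + 55338500869137*t^3 + 45325394834417*t^4 + 4523769862853*t^5.
Raise to 11: e(P,Q) = 24851187201555 + 54547219766233*t + 65345355422138*t^2 + 56188740570596*t^3 + 49736882327461*t^4 + 12500568029809*t^5 in mu_{37}.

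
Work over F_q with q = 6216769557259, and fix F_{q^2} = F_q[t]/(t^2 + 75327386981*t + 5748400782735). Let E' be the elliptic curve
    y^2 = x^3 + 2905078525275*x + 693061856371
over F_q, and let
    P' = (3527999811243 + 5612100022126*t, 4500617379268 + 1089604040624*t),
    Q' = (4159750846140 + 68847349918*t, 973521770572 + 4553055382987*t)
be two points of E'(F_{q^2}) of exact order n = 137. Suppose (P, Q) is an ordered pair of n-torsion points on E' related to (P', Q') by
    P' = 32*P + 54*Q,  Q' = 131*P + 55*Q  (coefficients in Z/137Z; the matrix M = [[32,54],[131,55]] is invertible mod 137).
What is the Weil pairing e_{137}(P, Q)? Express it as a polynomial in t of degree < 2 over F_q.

3113278261175 + 4665619339471*t

Alternating bilinearity on E[137] (values in mu_{137} in F_{6216769557259^2}) gives e(P',Q') = e(P,Q)^det(M).
32*55 - 54*131 = -5314; reduced mod 137: det = 29, inverse 52.
Double-and-add over 10001001: 8-1 doublings, 3-1 additions; each step l_{T,T}/v_{2T} or l_{T,P'}/v at Q'+S for random S.
So e_{137}(P',Q') = 4698404387489 + 4394040089360*t.
Raise to 52: e(P,Q) = 3113278261175 + 4665619339471*t in mu_{137}.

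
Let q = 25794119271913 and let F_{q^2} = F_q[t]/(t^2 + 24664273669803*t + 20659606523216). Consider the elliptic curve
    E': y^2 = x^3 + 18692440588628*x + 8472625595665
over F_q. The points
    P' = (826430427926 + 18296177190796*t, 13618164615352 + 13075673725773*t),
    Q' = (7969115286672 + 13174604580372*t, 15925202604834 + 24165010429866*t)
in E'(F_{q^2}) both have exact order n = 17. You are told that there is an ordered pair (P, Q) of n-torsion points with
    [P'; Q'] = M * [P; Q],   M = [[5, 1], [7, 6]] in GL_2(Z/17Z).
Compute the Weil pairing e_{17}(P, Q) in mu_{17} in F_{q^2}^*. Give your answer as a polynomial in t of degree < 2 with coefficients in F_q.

18603442014786 + 20686857312083*t

e_{17}(aP+bQ,cP+dQ) = e_{17}(P,Q)^(ad-bc); with (a,b,c,d)=(5,1,7,6) this gives the det-17 law.
det(M) mod 17 = 6; its inverse in (Z/17)^* is 3 (check: 6*3 mod 17 = 1).
n = 17 = (10001)_2 (5 bits, wt 2); accumulate f_{17,P'}(Q'+S)/f_{17,P'}(S) along the 4-step ladder.
f_P(D_Q)/f_Q(D_P) = 23033750942526 + 18427084490708*t.
Thus e_{17}(P,Q) = 18603442014786 + 20686857312083*t.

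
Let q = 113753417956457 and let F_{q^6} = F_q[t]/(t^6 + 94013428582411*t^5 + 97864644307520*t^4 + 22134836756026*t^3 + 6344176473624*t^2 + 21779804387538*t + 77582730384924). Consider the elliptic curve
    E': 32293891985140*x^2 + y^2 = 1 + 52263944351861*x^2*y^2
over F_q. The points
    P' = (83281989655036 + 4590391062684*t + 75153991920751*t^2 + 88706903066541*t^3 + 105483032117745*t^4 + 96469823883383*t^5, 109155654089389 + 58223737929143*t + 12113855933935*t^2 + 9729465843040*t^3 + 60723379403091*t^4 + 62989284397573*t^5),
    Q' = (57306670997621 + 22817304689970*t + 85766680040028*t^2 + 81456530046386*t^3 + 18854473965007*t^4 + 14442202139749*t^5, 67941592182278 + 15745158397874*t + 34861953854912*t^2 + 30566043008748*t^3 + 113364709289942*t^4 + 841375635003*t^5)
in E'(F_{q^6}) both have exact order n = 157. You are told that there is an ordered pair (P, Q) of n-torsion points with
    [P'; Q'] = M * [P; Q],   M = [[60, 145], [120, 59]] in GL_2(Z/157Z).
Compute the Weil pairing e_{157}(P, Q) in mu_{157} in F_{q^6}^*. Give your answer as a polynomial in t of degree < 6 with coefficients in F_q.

Under M = [[60,145],[120,59]] in GL_2(Z/157), e_{157}(P',Q') = e_{157}(P,Q)^(60*59-145*120 mod 157).
Hence e(P,Q) = e(P',Q')^{132} where 132 = 113^{-1} mod 157.
Edwards->Montgomery: u=(1+y)/(1-y), v=u/x -> 79459264357188v^2=u^3+103070985031133u^2+u; then x_W=23445841397434u+70969681701062: y^2=x^3+1000076700560*x.
n = 157 = (10011101)_2 (8 bits, wt 5); accumulate f_{157,P'}(Q'+S)/f_{157,P'}(S) along the 7-step ladder.
Result: e(P',Q') = 35565663188915 + 108089394509147*t + 84820276394960*t^2 + 85936660824553*t^3 + 107509315975260*t^4 + 1110091183075*t^5.
Raise to 132: e(P,Q) = 246825455042 + 52878301014349*t + 5769005724681*t^2 + 52422297471743*t^3 + 70664780697663*t^4 + 102879006814050*t^5 in mu_{157}.

246825455042 + 52878301014349*t + 5769005724681*t^2 + 52422297471743*t^3 + 70664780697663*t^4 + 102879006814050*t^5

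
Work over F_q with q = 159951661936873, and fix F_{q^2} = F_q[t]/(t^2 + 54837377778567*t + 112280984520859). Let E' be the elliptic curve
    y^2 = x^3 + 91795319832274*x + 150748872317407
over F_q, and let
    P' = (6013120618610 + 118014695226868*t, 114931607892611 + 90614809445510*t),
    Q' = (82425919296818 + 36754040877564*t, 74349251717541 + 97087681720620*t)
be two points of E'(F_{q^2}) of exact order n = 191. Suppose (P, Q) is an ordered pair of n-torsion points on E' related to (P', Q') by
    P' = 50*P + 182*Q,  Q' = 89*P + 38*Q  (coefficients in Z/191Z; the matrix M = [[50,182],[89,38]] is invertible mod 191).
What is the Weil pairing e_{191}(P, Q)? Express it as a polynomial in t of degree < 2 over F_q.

Since e_{191}(P,P)=e_{191}(Q,Q)=1 and e_{191}(Q,P)=e_{191}(P,Q)^{-1}, expanding e_{191}(50*P + 182*Q,89*P + 38*Q) leaves e(P,Q)^det(M).
Inverting 27 mod 191: 92. Thus e_{191}(P,Q) = e(P',Q')^{92}.
Build f_{191,P'} and f_{191,Q'} via the 8-bit ladder of 191=10111111_2; evaluate at shifted divisors; quotient in F_{159951661936873^2}.
f_P(D_Q)/f_Q(D_P) = 132065901990230 + 134251654868393*t.
Thus e_{191}(P,Q) = 43500873563331 + 147866952444*t.

43500873563331 + 147866952444*t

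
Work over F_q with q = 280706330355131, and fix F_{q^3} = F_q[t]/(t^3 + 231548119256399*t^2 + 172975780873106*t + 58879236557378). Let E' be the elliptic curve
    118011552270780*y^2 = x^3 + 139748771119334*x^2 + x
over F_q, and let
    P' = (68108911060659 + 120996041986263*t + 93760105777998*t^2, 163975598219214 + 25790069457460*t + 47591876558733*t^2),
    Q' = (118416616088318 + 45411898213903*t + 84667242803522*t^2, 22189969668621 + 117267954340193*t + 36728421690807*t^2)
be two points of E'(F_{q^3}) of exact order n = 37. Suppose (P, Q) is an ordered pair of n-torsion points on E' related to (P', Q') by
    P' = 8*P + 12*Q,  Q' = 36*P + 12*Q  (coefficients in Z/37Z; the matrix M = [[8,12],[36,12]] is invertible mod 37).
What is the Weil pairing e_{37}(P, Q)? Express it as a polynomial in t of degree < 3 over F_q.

The 37-Weil pairing on E[37] over F_{280706330355131} is alternating-bilinear: e_{37}(P',Q') = e_{37}(P,Q)^det(M).
det(M) mod 37 = 34; its inverse in (Z/37)^* is 12 (check: 34*12 mod 37 = 1).
Set x_W=99563257479802*u+6726324219160, y_W=99563257479802*v; then E': y_W^2=x_W^3+130144145202515*x_W+193487472804241.
Double-and-add over 100101: 6-1 doublings, 3-1 additions; each step l_{T,T}/v_{2T} or l_{T,P'}/v at Q'+S for random S.
The quotient is 244896732164475 + 5543536123526*t + 84495747097615*t^2.
Hence e(P,Q) = 102952704285984 + 9334639959689*t + 206930536737632*t^2 in F_{280706330355131^3}^*.

102952704285984 + 9334639959689*t + 206930536737632*t^2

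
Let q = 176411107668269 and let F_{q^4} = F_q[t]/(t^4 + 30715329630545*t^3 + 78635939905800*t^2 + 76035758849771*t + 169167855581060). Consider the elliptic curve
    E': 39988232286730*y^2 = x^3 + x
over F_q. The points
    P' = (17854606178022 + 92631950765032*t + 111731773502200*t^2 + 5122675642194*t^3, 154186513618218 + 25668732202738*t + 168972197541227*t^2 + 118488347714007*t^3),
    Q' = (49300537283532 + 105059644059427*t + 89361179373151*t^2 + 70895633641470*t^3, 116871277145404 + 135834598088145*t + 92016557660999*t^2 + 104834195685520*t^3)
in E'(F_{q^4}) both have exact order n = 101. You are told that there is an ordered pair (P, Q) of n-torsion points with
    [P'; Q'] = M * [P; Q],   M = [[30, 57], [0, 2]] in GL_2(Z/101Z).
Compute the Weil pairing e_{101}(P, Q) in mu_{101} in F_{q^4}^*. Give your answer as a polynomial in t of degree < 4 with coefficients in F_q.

e_{101}(aP+bQ,cP+dQ) = e_{101}(P,Q)^(ad-bc); with (a,b,c,d)=(30,57,0,2) this gives the det-101 law.
Hence e(P,Q) = e(P',Q')^{32} where 32 = 60^{-1} mod 101.
Set x_W=43560617838907*u, y_W=43560617838907*v; then E': y_W^2=x_W^3+2845889049864*x_W.
Double-and-add over 1100101: 7-1 doublings, 4-1 additions; each step l_{T,T}/v_{2T} or l_{T,P'}/v at Q'+S for random S.
So e_{101}(P',Q') = 112181035305309 + 108488599162917*t + 144110998657518*t^2 + 131989729492675*t^3.
e_{101}(P,Q) = (112181035305309 + 108488599162917*t + 144110998657518*t^2 + 131989729492675*t^3)^{32} = 69707728226564 + 160377729729019*t + 138888119224073*t^2 + 122881724177025*t^3.

69707728226564 + 160377729729019*t + 138888119224073*t^2 + 122881724177025*t^3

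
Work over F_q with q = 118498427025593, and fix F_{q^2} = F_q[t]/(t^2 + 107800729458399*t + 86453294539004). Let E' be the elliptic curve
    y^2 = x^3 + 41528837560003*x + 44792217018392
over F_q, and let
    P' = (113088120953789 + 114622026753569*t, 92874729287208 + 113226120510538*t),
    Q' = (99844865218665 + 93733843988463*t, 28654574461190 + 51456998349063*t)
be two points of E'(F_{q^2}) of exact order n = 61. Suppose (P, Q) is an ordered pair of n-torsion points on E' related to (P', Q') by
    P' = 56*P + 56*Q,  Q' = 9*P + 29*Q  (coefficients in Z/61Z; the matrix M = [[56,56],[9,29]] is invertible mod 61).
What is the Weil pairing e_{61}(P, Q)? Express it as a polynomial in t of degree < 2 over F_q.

41145347227052 + 116398955369031*t

The 61-Weil pairing on E[61] over F_{118498427025593} is alternating-bilinear: e_{61}(P',Q') = e_{61}(P,Q)^det(M).
det(M) mod 61 = 22; its inverse in (Z/61)^* is 25 (check: 22*25 mod 61 = 1).
6-bit Miller (111101) on E'/F_{118498427025593} with a'=41528837560003, b'=44792217018392: accumulate tangent/chord ratios at Q'+S and P'+S'.
Result: e(P',Q') = 58223280163205 + 29368506294644*t.
Raise to 25: e(P,Q) = 41145347227052 + 116398955369031*t in mu_{61}.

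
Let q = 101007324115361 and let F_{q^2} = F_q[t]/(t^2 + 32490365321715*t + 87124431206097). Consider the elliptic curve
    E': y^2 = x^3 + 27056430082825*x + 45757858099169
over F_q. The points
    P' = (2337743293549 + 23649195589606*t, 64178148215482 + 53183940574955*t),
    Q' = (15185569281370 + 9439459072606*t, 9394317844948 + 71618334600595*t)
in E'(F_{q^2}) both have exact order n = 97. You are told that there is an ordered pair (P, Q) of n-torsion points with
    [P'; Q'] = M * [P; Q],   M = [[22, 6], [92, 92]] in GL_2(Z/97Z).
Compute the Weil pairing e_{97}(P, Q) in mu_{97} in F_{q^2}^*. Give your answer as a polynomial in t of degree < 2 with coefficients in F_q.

31685653398603 + 35208915432161*t

e_{97} is bilinear + alternating on E[97], so e_{97}(22*P + 6*Q, 92*P + 92*Q) = e_{97}(P,Q)^(22*92-6*92).
So e_{97}(P,Q) = e_{97}(P',Q')^{40}, since 17*40 = 1 mod 97.
Build f_{97,P'} and f_{97,Q'} via the 7-bit ladder of 97=1100001_2; evaluate at shifted divisors; quotient in F_{101007324115361^2}.
Miller gives e_{97}(P',Q') = 10851014205240 + 46669171299161*t in F_{101007324115361^2}.
Raise to 40: e(P,Q) = 31685653398603 + 35208915432161*t in mu_{97}.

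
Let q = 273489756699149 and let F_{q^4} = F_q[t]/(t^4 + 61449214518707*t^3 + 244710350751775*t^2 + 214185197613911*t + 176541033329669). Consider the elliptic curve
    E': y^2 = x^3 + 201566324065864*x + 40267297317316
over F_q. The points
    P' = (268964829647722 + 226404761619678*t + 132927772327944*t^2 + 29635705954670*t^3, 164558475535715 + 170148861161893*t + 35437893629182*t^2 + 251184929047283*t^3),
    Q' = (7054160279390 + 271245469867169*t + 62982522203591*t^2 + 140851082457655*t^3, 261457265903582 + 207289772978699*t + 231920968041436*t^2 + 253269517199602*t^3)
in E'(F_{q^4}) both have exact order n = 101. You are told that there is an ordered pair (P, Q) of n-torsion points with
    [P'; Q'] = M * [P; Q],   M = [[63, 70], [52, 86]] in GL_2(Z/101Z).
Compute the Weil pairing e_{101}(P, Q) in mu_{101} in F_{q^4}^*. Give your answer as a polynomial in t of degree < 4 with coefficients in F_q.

174462631296258 + 168828284390308*t + 91223914809590*t^2 + 170727730169120*t^3

Since e_{101}(P,P)=e_{101}(Q,Q)=1 and e_{101}(Q,P)=e_{101}(P,Q)^{-1}, expanding e_{101}(63*P + 70*Q,52*P + 86*Q) leaves e(P,Q)^det(M).
det(M) mod 101 = 61; its inverse in (Z/101)^* is 53 (check: 61*53 mod 101 = 1).
7-bit Miller (1100101) on E'/F_{273489756699149} with a'=201566324065864, b'=40267297317316: accumulate tangent/chord ratios at Q'+S and P'+S'.
The quotient is 246959575777965 + 123043967418031*t + 87592403262566*t^2 + 235907634829919*t^3.
Finally e_{101}(P,Q) = 174462631296258 + 168828284390308*t + 91223914809590*t^2 + 170727730169120*t^3.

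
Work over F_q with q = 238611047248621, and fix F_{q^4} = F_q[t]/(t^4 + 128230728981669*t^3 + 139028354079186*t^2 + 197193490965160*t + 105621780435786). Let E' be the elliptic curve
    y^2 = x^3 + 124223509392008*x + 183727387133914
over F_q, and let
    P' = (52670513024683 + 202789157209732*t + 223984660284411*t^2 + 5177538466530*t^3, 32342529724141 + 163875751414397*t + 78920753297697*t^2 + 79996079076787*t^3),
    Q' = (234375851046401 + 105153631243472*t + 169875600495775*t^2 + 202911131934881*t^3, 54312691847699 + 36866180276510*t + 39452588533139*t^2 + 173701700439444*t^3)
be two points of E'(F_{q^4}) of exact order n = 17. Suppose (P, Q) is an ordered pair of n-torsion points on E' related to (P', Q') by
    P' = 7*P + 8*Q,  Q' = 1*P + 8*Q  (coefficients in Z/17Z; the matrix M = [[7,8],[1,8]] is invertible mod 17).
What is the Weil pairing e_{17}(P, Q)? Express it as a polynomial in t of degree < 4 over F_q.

229252810778991 + 179933940349097*t + 45029736036936*t^2 + 112021507720665*t^3

Alternating bilinearity on E[17] (values in mu_{17} in F_{238611047248621^4}) gives e(P',Q') = e(P,Q)^det(M).
7*8 - 8*1 = 48; reduced mod 17: det = 14, inverse 11.
Double-and-add over 10001: 5-1 doublings, 2-1 additions; each step l_{T,T}/v_{2T} or l_{T,P'}/v at Q'+S for random S.
The quotient is 167232896285117 + 56471957459794*t + 219985599131588*t^2 + 168177415724173*t^3.
Raise to 11: e(P,Q) = 229252810778991 + 179933940349097*t + 45029736036936*t^2 + 112021507720665*t^3 in mu_{17}.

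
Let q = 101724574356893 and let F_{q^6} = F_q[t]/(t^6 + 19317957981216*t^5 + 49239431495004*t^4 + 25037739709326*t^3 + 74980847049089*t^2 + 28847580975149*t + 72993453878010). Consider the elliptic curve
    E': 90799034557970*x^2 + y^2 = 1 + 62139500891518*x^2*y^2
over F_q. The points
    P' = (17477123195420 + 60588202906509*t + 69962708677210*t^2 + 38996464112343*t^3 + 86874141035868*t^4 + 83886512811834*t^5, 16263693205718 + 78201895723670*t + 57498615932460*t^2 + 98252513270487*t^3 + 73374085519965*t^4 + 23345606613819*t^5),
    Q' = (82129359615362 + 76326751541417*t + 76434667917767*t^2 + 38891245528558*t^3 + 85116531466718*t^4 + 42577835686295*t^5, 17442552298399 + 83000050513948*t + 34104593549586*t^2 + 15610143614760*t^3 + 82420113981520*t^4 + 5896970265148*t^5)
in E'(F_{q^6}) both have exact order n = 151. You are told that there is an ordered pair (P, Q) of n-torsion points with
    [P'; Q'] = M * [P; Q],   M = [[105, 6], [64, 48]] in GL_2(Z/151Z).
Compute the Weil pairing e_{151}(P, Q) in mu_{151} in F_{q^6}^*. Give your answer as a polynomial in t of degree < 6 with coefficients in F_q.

The 151-Weil pairing on E[151] over F_{101724574356893} is alternating-bilinear: e_{151}(P',Q') = e_{151}(P,Q)^det(M).
Inverting 126 mod 151: 6. Thus e_{151}(P,Q) = e(P',Q')^{6}.
Map (x,y)_Ed via u=(1+y)/(1-y), v=(1+y)/((1-y)x) to Montgomery A=22008095738850,B=53594028964635; then to (a',b')=(38333676225487,17276598500942).
8-bit Miller (10010111) on E'/F_{101724574356893} with a'=38333676225487, b'=17276598500942: accumulate tangent/chord ratios at Q'+S and P'+S'.
e_{151}(P',Q') = 43170891769308 + 77349410633721*t + 29696060549678*t^2 + 54715420326276*t^3 + 68341375598978*t^4 + 85575409761429*t^5.
Hence e(P,Q) = 55707106010898 + 80145403638377*t + 68164041072775*t^2 + 8261625839464*t^3 + 44451028864952*t^4 + 88396722770714*t^5 in F_{101724574356893^6}^*.

55707106010898 + 80145403638377*t + 68164041072775*t^2 + 8261625839464*t^3 + 44451028864952*t^4 + 88396722770714*t^5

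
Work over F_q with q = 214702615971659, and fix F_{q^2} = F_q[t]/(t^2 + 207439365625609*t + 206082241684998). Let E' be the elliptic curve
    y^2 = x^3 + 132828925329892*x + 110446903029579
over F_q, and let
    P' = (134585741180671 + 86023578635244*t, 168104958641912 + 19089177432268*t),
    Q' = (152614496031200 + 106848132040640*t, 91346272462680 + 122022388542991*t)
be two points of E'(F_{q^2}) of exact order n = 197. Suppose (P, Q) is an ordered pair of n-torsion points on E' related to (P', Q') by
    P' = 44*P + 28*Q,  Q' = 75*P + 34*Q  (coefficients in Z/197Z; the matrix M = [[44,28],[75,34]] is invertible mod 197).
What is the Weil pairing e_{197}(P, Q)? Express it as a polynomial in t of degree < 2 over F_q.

15780890979513 + 34182686267386*t

e_{197}(aP+bQ,cP+dQ) = e_{197}(P,Q)^(ad-bc); with (a,b,c,d)=(44,28,75,34) this gives the det-197 law.
det M = 44*34 - 28*75 = -604 = 184 (mod 197); 184^{-1} = 106 (mod 197).
Run Miller on y^2=x^3+132828925329892*x+110446903029579 over F_{214702615971659}: ladder 11000101 (8 bits); e = f_P(D_Q)/f_Q(D_P).
f_P(D_Q)/f_Q(D_P) = 45251624734359 + 115772612130947*t.
Raise to 106: e(P,Q) = 15780890979513 + 34182686267386*t in mu_{197}.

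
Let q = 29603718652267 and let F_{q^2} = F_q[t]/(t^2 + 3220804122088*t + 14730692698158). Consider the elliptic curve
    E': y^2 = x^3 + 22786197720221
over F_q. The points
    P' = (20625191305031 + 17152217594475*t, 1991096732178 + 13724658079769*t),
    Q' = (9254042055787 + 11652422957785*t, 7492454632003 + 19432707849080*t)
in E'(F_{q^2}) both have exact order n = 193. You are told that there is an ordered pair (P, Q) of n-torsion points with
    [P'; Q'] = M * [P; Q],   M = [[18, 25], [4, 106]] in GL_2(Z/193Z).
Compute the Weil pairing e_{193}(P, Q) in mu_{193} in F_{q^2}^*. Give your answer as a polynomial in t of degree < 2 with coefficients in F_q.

e_{193} is bilinear + alternating on E[193], so e_{193}(18*P + 25*Q, 4*P + 106*Q) = e_{193}(P,Q)^(18*106-25*4).
Inverting 71 mod 193: 87. Thus e_{193}(P,Q) = e(P',Q')^{87}.
Run Miller on y^2=x^3+22786197720221 over F_{29603718652267}: ladder 11000001 (8 bits); e = f_P(D_Q)/f_Q(D_P).
The quotient is 3215902689133 + 25955792513711*t.
Finally e_{193}(P,Q) = 17185570788968 + 27917643511715*t.

17185570788968 + 27917643511715*t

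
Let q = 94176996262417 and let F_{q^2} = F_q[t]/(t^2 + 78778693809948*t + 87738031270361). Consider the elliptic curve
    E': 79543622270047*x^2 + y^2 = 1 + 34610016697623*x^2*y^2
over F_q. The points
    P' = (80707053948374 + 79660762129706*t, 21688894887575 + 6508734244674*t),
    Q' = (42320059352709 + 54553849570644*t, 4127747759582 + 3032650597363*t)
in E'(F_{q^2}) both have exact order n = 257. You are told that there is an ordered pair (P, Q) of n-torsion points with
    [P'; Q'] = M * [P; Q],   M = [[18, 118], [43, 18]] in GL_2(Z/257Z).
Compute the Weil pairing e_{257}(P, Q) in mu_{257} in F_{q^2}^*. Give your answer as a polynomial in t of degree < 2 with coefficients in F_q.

50539244397164 + 77656336594650*t

Under M = [[18,118],[43,18]] in GL_2(Z/257), e_{257}(P',Q') = e_{257}(P,Q)^(18*18-118*43 mod 257).
det M = 18*18 - 118*43 = -4750 = 133 (mod 257); 133^{-1} = 143 (mod 257).
Map (x,y)_Ed via u=(1+y)/(1-y), v=(1+y)/((1-y)x) to Montgomery A=89514186534486,B=45558816252545; then to (a',b')=(6254712317427,0).
9-bit Miller (100000001) on E'/F_{94176996262417} with a'=6254712317427, b'=0: accumulate tangent/chord ratios at Q'+S and P'+S'.
So e_{257}(P',Q') = 63448468302546 + 53456352020375*t.
(63448468302546 + 53456352020375*t)^{143} mod (94176996262417,f) = 50539244397164 + 77656336594650*t.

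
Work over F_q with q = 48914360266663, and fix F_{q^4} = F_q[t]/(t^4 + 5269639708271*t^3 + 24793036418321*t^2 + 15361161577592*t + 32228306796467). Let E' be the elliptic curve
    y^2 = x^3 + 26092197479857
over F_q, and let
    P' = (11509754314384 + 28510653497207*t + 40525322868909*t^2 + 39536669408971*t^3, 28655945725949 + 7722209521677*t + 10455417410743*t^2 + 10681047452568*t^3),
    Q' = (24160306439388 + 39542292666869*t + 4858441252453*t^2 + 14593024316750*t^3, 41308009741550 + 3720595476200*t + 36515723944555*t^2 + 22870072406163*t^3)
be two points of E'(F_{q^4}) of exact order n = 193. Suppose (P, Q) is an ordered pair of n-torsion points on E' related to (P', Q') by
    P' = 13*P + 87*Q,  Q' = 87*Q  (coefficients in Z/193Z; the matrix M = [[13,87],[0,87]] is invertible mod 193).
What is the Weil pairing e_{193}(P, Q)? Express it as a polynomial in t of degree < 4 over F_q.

16138065613847 + 30674921177525*t + 12851871642076*t^2 + 48650392528323*t^3

Under M = [[13,87],[0,87]] in GL_2(Z/193), e_{193}(P',Q') = e_{193}(P,Q)^(13*87-87*0 mod 193).
Hence e(P,Q) = e(P',Q')^{50} where 50 = 166^{-1} mod 193.
n = 193 = (11000001)_2 (8 bits, wt 3); accumulate f_{193,P'}(Q'+S)/f_{193,P'}(S) along the 7-step ladder.
e_{193}(P',Q') = 14341554729438 + 42916170288965*t + 4286378417335*t^2 + 47134741320864*t^3.
Finally e_{193}(P,Q) = 16138065613847 + 30674921177525*t + 12851871642076*t^2 + 48650392528323*t^3.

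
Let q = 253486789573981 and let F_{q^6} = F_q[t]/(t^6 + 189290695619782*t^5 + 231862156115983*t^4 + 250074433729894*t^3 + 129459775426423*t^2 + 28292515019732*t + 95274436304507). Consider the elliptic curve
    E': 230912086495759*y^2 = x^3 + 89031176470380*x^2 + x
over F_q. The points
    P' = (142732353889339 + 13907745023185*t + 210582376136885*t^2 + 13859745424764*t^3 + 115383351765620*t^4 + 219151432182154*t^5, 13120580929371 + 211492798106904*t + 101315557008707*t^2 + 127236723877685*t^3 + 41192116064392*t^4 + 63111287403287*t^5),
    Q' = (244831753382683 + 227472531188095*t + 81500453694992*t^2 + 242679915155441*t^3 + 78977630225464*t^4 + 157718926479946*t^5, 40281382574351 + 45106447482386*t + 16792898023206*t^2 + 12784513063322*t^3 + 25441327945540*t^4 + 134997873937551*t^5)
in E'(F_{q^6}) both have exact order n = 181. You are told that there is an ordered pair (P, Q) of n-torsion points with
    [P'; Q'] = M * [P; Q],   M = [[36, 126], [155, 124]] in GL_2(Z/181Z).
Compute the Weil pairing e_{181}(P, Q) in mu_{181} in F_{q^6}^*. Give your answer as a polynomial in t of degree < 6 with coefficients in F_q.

185399598058143 + 12865352706354*t + 49329708516014*t^2 + 223868533445568*t^3 + 218656656517489*t^4 + 241030343797582*t^5

The 181-Weil pairing on E[181] over F_{253486789573981} is alternating-bilinear: e_{181}(P',Q') = e_{181}(P,Q)^det(M).
So e_{181}(P,Q) = e_{181}(P',Q')^{101}, since 138*101 = 1 mod 181.
Undo Montgomery via alpha=62056149462335, beta=118185239869473: (a',b')=(88767577708847,24231733255952) over F_{253486789573981}.
Miller loop for e_{181} over F_{253486789573981^6}: bits of 181 = 10110101; 7 double steps + 4 add steps, l/v at each.
f_P(D_Q)/f_Q(D_P) = 22824460509480 + 228109119789452*t + 200610702850124*t^2 + 132682261194990*t^3 + 178329478052971*t^4 + 247539279578936*t^5.
e_{181}(P,Q) = (22824460509480 + 228109119789452*t + 200610702850124*t^2 + 132682261194990*t^3 + 178329478052971*t^4 + 247539279578936*t^5)^{101} = 185399598058143 + 12865352706354*t + 49329708516014*t^2 + 223868533445568*t^3 + 218656656517489*t^4 + 241030343797582*t^5.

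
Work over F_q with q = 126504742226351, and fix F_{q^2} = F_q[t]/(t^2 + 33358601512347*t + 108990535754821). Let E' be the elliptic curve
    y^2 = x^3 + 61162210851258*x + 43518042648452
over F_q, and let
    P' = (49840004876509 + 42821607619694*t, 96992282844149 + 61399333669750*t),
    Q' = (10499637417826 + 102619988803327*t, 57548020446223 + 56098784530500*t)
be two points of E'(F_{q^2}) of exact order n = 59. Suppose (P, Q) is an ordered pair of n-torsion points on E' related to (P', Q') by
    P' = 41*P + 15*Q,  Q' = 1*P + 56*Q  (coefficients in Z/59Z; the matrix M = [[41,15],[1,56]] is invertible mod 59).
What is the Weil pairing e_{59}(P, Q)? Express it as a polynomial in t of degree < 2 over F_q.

25386414464148 + 7442971927397*t

Under M = [[41,15],[1,56]] in GL_2(Z/59), e_{59}(P',Q') = e_{59}(P,Q)^(41*56-15*1 mod 59).
det(M) mod 59 = 39; its inverse in (Z/59)^* is 56 (check: 39*56 mod 59 = 1).
Miller loop for e_{59} over F_{126504742226351^2}: bits of 59 = 111011; 5 double steps + 4 add steps, l/v at each.
The quotient is 62127548312625 + 55699712797486*t.
e_{59}(P,Q) = (62127548312625 + 55699712797486*t)^{56} = 25386414464148 + 7442971927397*t.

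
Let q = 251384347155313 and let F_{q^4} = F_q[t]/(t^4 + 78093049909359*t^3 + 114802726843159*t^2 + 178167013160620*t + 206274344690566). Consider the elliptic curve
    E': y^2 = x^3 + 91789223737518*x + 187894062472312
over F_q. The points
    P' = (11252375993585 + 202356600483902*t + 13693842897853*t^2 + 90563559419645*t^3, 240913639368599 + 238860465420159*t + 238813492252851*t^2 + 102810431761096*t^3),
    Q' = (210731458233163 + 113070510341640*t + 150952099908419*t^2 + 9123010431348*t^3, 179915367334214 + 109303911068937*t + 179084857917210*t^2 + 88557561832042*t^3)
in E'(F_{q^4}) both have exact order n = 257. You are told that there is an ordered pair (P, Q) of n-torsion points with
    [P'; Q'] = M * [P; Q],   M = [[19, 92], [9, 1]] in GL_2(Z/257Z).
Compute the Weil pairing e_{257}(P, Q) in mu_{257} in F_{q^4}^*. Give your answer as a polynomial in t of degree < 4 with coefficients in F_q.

65831242772627 + 42344264108438*t + 72611353504939*t^2 + 246299752897456*t^3

The 257-Weil pairing on E[257] over F_{251384347155313} is alternating-bilinear: e_{257}(P',Q') = e_{257}(P,Q)^det(M).
19*1 - 92*9 = -809; reduced mod 257: det = 219, inverse 142.
Run Miller on y^2=x^3+91789223737518*x+187894062472312 over F_{251384347155313}: ladder 100000001 (9 bits); e = f_P(D_Q)/f_Q(D_P).
Miller gives e_{257}(P',Q') = 106541377968052 + 25905820451663*t + 39330069083709*t^2 + 20534619565749*t^3 in F_{251384347155313^4}.
Raise to 142: e(P,Q) = 65831242772627 + 42344264108438*t + 72611353504939*t^2 + 246299752897456*t^3 in mu_{257}.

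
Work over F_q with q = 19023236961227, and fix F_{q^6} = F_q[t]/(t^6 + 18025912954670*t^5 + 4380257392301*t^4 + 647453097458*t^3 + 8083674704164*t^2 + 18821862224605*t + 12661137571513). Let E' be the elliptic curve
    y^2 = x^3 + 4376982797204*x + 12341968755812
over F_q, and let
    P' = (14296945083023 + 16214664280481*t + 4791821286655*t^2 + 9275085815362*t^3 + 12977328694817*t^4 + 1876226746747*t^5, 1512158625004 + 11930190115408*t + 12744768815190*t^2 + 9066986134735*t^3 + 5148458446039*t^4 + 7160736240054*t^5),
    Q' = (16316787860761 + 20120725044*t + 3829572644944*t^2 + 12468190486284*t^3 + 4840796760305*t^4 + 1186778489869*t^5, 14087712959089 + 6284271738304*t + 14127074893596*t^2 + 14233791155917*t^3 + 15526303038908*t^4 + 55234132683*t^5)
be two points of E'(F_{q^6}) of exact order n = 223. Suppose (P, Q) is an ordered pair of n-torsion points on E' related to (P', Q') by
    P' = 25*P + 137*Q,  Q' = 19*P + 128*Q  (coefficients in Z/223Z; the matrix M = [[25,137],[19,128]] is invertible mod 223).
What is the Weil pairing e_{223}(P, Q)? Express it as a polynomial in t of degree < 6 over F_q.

Since e_{223}(P,P)=e_{223}(Q,Q)=1 and e_{223}(Q,P)=e_{223}(P,Q)^{-1}, expanding e_{223}(25*P + 137*Q,19*P + 128*Q) leaves e(P,Q)^det(M).
So e_{223}(P,Q) = e_{223}(P',Q')^{96}, since 151*96 = 1 mod 223.
8-bit Miller (11011111) on E'/F_{19023236961227} with a'=4376982797204, b'=12341968755812: accumulate tangent/chord ratios at Q'+S and P'+S'.
f_P(D_Q)/f_Q(D_P) = 18459924280126 + 9609700244368*t + 15676625969228*t^2 + 13484229025525*t^3 + 1740793728266*t^4 + 14268324512494*t^5.
Raise to 96: e(P,Q) = 15395229230520 + 15511331600543*t + 14085124522445*t^2 + 10675385971654*t^3 + 2051110944181*t^4 + 9605160803356*t^5 in mu_{223}.

15395229230520 + 15511331600543*t + 14085124522445*t^2 + 10675385971654*t^3 + 2051110944181*t^4 + 9605160803356*t^5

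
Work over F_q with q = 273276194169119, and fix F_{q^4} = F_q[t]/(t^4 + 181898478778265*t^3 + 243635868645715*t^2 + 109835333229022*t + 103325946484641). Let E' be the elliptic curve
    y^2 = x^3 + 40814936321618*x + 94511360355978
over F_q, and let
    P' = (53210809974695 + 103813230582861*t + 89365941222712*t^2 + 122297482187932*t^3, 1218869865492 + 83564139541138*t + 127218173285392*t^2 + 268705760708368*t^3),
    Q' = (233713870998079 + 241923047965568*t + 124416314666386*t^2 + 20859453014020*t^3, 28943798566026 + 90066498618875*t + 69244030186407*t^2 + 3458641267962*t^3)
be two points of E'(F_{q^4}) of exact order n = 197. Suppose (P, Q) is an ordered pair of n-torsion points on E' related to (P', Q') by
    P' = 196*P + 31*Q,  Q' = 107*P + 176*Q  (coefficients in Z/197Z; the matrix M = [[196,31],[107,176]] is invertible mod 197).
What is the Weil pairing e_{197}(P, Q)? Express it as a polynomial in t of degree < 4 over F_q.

252408334531501 + 89758059164220*t + 25260370101079*t^2 + 269949639834078*t^3

The 197-Weil pairing on E[197] over F_{273276194169119} is alternating-bilinear: e_{197}(P',Q') = e_{197}(P,Q)^det(M).
det(M) mod 197 = 53; its inverse in (Z/197)^* is 171 (check: 53*171 mod 197 = 1).
Double-and-add over 11000101: 8-1 doublings, 4-1 additions; each step l_{T,T}/v_{2T} or l_{T,P'}/v at Q'+S for random S.
f_P(D_Q)/f_Q(D_P) = 230795779539062 + 184126628429667*t + 84302693308526*t^2 + 219813429893301*t^3.
Raise to 171: e(P,Q) = 252408334531501 + 89758059164220*t + 25260370101079*t^2 + 269949639834078*t^3 in mu_{197}.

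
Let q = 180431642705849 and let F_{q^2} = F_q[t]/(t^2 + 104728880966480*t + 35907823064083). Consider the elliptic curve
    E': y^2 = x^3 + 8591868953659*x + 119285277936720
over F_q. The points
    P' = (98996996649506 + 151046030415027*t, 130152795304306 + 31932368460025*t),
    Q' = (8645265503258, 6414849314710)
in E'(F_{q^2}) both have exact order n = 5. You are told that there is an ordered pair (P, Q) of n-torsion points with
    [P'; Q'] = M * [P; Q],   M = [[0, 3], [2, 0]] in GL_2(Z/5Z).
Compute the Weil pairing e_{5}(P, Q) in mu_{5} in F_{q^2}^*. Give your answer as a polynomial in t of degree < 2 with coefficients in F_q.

Alternating bilinearity on E[5] (values in mu_{5} in F_{180431642705849^2}) gives e(P',Q') = e(P,Q)^det(M).
det M = 0*0 - 3*2 = -6 = 4 (mod 5); 4^{-1} = 4 (mod 5).
Miller loop for e_{5} over F_{180431642705849^2}: bits of 5 = 101; 2 double steps + 1 add steps, l/v at each.
e_{5}(P',Q') = 148687369539674 + 68479071746765*t.
Raise to 4: e(P,Q) = 15030570450324 + 111952570959084*t in mu_{5}.

15030570450324 + 111952570959084*t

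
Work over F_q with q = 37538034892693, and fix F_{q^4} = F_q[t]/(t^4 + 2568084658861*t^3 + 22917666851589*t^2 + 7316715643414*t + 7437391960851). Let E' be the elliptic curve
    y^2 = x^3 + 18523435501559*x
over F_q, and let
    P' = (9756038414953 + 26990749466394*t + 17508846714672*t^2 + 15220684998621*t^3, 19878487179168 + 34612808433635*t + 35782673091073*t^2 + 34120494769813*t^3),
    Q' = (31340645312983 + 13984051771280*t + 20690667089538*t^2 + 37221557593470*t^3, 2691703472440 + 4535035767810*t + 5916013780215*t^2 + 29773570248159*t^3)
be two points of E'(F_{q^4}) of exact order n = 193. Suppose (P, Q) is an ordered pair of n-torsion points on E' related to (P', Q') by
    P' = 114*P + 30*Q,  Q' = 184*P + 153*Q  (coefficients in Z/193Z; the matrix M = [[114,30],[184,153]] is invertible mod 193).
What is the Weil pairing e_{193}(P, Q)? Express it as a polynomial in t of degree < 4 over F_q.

27083128852830 + 18178269115810*t + 19875327151434*t^2 + 3826543649551*t^3

e_{193}(aP+bQ,cP+dQ) = e_{193}(P,Q)^(ad-bc); with (a,b,c,d)=(114,30,184,153) this gives the det-193 law.
det M = 114*153 - 30*184 = 11922 = 149 (mod 193); 149^{-1} = 57 (mod 193).
n = 193 = (11000001)_2 (8 bits, wt 3); accumulate f_{193,P'}(Q'+S)/f_{193,P'}(S) along the 7-step ladder.
Miller gives e_{193}(P',Q') = 13065797327729 + 1758036747064*t + 30991281061361*t^2 + 24381584218846*t^3 in F_{37538034892693^4}.
Thus e_{193}(P,Q) = 27083128852830 + 18178269115810*t + 19875327151434*t^2 + 3826543649551*t^3.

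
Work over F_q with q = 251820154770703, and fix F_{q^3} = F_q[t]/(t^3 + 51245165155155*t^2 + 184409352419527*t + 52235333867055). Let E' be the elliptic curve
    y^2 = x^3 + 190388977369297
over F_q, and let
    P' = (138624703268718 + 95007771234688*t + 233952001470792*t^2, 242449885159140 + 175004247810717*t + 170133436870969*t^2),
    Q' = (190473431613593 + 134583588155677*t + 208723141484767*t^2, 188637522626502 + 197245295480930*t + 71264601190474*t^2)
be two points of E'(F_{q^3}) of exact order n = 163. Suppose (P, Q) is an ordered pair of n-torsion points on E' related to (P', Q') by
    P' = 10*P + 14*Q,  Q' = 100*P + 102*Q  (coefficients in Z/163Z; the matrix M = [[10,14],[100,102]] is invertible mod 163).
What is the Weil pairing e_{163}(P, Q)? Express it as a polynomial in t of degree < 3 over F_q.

48611145358411 + 72723492842836*t + 50461868541360*t^2

e_{163}(aP+bQ,cP+dQ) = e_{163}(P,Q)^(ad-bc); with (a,b,c,d)=(10,14,100,102) this gives the det-163 law.
Hence e(P,Q) = e(P',Q')^{3} where 3 = 109^{-1} mod 163.
Build f_{163,P'} and f_{163,Q'} via the 8-bit ladder of 163=10100011_2; evaluate at shifted divisors; quotient in F_{251820154770703^3}.
The quotient is 158131119526370 + 146940259287700*t + 236588628650809*t^2.
Hence e(P,Q) = 48611145358411 + 72723492842836*t + 50461868541360*t^2 in F_{251820154770703^3}^*.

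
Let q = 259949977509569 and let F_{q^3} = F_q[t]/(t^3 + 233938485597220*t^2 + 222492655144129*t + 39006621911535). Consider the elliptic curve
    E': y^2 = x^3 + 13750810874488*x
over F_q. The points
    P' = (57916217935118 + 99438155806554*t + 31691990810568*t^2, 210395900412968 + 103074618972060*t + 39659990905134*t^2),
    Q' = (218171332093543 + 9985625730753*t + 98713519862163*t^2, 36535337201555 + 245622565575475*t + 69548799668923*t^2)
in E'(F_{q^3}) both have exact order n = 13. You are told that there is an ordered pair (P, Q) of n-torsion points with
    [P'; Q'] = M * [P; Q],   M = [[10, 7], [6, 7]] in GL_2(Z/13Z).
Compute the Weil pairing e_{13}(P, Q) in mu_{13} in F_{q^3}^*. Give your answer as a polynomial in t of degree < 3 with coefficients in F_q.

189179970747563 + 100804918341997*t + 11202110890918*t^2

Under M = [[10,7],[6,7]] in GL_2(Z/13), e_{13}(P',Q') = e_{13}(P,Q)^(10*7-7*6 mod 13).
So e_{13}(P,Q) = e_{13}(P',Q')^{7}, since 2*7 = 1 mod 13.
Run Miller on y^2=x^3+13750810874488*x over F_{259949977509569}: ladder 1101 (4 bits); e = f_P(D_Q)/f_Q(D_P).
e_{13}(P',Q') = 144118430263873 + 197313548651345*t + 18387882443709*t^2.
(144118430263873 + 197313548651345*t + 18387882443709*t^2)^{7} mod (259949977509569,f) = 189179970747563 + 100804918341997*t + 11202110890918*t^2.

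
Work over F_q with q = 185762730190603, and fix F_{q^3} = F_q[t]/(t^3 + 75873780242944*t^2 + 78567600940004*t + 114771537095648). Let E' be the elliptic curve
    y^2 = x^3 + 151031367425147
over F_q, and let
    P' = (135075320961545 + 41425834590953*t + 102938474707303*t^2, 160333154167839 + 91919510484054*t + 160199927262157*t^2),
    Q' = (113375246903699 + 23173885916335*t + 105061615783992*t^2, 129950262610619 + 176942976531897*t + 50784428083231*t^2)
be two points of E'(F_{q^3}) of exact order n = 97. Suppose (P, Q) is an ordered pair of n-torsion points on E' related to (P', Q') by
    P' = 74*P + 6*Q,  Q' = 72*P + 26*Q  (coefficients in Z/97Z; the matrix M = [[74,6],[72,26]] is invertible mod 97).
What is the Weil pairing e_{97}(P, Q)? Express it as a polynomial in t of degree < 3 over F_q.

133662763573975 + 184499872548443*t + 112251612911064*t^2

e_{97}(aP+bQ,cP+dQ) = e_{97}(P,Q)^(ad-bc); with (a,b,c,d)=(74,6,72,26) this gives the det-97 law.
Hence e(P,Q) = e(P',Q')^{21} where 21 = 37^{-1} mod 97.
n = 97 = (1100001)_2 (7 bits, wt 3); accumulate f_{97,P'}(Q'+S)/f_{97,P'}(S) along the 6-step ladder.
The quotient is 115625316515621 + 71085258013365*t + 152193259923193*t^2.
e_{97}(P,Q) = (115625316515621 + 71085258013365*t + 152193259923193*t^2)^{21} = 133662763573975 + 184499872548443*t + 112251612911064*t^2.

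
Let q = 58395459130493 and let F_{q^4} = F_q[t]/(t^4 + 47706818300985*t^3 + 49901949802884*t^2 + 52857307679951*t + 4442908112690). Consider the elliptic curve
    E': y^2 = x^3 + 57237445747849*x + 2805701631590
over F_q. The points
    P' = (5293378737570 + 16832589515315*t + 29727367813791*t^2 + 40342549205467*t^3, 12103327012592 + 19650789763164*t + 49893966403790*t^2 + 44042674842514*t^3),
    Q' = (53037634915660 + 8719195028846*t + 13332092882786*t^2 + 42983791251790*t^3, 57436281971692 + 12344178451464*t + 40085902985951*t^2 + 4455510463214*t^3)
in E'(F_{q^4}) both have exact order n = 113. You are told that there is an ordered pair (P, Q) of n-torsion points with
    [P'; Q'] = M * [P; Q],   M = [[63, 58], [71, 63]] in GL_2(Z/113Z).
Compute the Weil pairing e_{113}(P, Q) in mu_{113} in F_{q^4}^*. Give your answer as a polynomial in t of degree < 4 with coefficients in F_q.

28224664023438 + 7397903213386*t + 8114861720048*t^2 + 38163575545094*t^3

e_{113}(aP+bQ,cP+dQ) = e_{113}(P,Q)^(ad-bc); with (a,b,c,d)=(63,58,71,63) this gives the det-113 law.
det(M) mod 113 = 77; its inverse in (Z/113)^* is 91 (check: 77*91 mod 113 = 1).
Run Miller on y^2=x^3+57237445747849*x+2805701631590 over F_{58395459130493}: ladder 1110001 (7 bits); e = f_P(D_Q)/f_Q(D_P).
The quotient is 42378874509506 + 40695723927438*t + 48726924452224*t^2 + 57762557980161*t^3.
Finally e_{113}(P,Q) = 28224664023438 + 7397903213386*t + 8114861720048*t^2 + 38163575545094*t^3.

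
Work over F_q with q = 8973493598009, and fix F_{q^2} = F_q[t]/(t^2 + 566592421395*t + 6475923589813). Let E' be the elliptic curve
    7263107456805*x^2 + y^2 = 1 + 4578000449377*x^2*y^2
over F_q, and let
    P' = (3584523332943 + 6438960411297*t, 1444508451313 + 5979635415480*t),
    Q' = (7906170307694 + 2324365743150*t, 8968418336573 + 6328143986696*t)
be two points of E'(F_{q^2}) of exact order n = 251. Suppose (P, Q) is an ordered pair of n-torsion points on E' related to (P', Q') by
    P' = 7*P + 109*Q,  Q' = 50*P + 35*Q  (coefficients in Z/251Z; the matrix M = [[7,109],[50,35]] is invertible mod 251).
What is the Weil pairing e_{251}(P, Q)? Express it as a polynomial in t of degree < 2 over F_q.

Since e_{251}(P,P)=e_{251}(Q,Q)=1 and e_{251}(Q,P)=e_{251}(P,Q)^{-1}, expanding e_{251}(7*P + 109*Q,50*P + 35*Q) leaves e(P,Q)^det(M).
det M = 7*35 - 109*50 = -5205 = 66 (mod 251); 66^{-1} = 232 (mod 251).
Edwards->Montgomery: u=(1+y)/(1-y), v=u/x -> 1050522873871v^2=u^3+4376089954386u^2+u; then x_W=671276751857u+7955847049703: y^2=x^3+8856246517356*x+4871987114070.
Build f_{251,P'} and f_{251,Q'} via the 8-bit ladder of 251=11111011_2; evaluate at shifted divisors; quotient in F_{8973493598009^2}.
So e_{251}(P',Q') = 6583947829269 + 2507264751218*t.
(6583947829269 + 2507264751218*t)^{232} mod (8973493598009,f) = 6075261679976 + 960302889596*t.

6075261679976 + 960302889596*t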